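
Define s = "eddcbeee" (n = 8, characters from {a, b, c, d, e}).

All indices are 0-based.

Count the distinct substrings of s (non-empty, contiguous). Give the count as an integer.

31

sorted suffixes:
  #0 SA[0]=4  'beee'
  #1 SA[1]=3  'cbeee'
  #2 SA[2]=2  'dcbeee'
  #3 SA[3]=1  'ddcbeee'
  #4 SA[4]=7  'e'
  #5 SA[5]=0  'eddcbeee'
  #6 SA[6]=6  'ee'
  #7 SA[7]=5  'eee'

SA = [4, 3, 2, 1, 7, 0, 6, 5]
rank  pair      lcp
   1  s[4:],s[3:]  0  ''
   2  s[3:],s[2:]  0  ''
   3  s[2:],s[1:]  1  'd'
   4  s[1:],s[7:]  0  ''
   5  s[7:],s[0:]  1  'e'
   6  s[0:],s[6:]  1  'e'
   7  s[6:],s[5:]  2  'ee'

n(n+1)/2 = 8·9/2 = 36
Σ LCP = 0 + 0 + 0 + 1 + 0 + 1 + 1 + 2 = 5
distinct = 36 − 5 = 31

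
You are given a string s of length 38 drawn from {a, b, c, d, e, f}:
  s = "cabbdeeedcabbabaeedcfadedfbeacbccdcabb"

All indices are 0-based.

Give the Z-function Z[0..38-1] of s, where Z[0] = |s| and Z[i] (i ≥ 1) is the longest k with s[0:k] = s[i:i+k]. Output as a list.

[38, 0, 0, 0, 0, 0, 0, 0, 0, 4, 0, 0, 0, 0, 0, 0, 0, 0, 0, 1, 0, 0, 0, 0, 0, 0, 0, 0, 0, 1, 0, 1, 1, 0, 4, 0, 0, 0]

Z[0]=38
i=1: outside box; Z[1]=0
i=2: outside box; Z[2]=0
i=3: outside box; Z[3]=0
i=4: outside box; Z[4]=0
i=5: outside box; Z[5]=0
i=6: outside box; Z[6]=0
i=7: outside box; Z[7]=0
i=8: outside box; Z[8]=0
i=9: outside box; Z[9]=4 scan→box=[9,13)
i=10: min(r-i=3, Z[1]=0)=0; Z[10]=0
i=11: min(r-i=2, Z[2]=0)=0; Z[11]=0
i=12: min(r-i=1, Z[3]=0)=0; Z[12]=0
i=13: outside box; Z[13]=0
i=14: outside box; Z[14]=0
i=15: outside box; Z[15]=0
i=16: outside box; Z[16]=0
i=17: outside box; Z[17]=0
i=18: outside box; Z[18]=0
i=19: outside box; Z[19]=1 scan→box=[19,20)
i=20: outside box; Z[20]=0
i=21: outside box; Z[21]=0
i=22: outside box; Z[22]=0
i=23: outside box; Z[23]=0
i=24: outside box; Z[24]=0
i=25: outside box; Z[25]=0
i=26: outside box; Z[26]=0
i=27: outside box; Z[27]=0
i=28: outside box; Z[28]=0
i=29: outside box; Z[29]=1 scan→box=[29,30)
i=30: outside box; Z[30]=0
i=31: outside box; Z[31]=1 scan→box=[31,32)
i=32: outside box; Z[32]=1 scan→box=[32,33)
i=33: outside box; Z[33]=0
i=34: outside box; Z[34]=4 scan→box=[34,38)
i=35: min(r-i=3, Z[1]=0)=0; Z[35]=0
i=36: min(r-i=2, Z[2]=0)=0; Z[36]=0
i=37: min(r-i=1, Z[3]=0)=0; Z[37]=0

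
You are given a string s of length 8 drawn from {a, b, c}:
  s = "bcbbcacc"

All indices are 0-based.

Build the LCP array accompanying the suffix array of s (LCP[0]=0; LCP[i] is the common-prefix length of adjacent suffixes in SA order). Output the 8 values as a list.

[0, 0, 1, 2, 0, 1, 1, 1]

rank→(start, suffix):
  0 → (5, 'acc')
  1 → (2, 'bbcacc')
  2 → (3, 'bcacc')
  3 → (0, 'bcbbcacc')
  4 → (7, 'c')
  5 → (4, 'cacc')
  6 → (1, 'cbbcacc')
  7 → (6, 'cc')

SA = [5, 2, 3, 0, 7, 4, 1, 6]
rank  pair      lcp
   1  s[5:],s[2:]  0  ''
   2  s[2:],s[3:]  1  'b'
   3  s[3:],s[0:]  2  'bc'
   4  s[0:],s[7:]  0  ''
   5  s[7:],s[4:]  1  'c'
   6  s[4:],s[1:]  1  'c'
   7  s[1:],s[6:]  1  'c'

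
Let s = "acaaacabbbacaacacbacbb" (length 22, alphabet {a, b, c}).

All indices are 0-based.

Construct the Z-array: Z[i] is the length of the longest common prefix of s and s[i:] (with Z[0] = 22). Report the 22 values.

Z[0]=22
i=1: i≥r, start 0; Z[1]=0
i=2: i≥r, start 0; Z[2]=1 extend→box=[2,3)
i=3: i≥r, start 0; Z[3]=1 extend→box=[3,4)
i=4: i≥r, start 0; Z[4]=3 extend→box=[4,7)
i=5: min(r-i=2, Z[1]=0)=0; Z[5]=0
i=6: min(r-i=1, Z[2]=1)=1; Z[6]=1
i=7: i≥r, start 0; Z[7]=0
i=8: i≥r, start 0; Z[8]=0
i=9: i≥r, start 0; Z[9]=0
i=10: i≥r, start 0; Z[10]=4 extend→box=[10,14)
i=11: min(r-i=3, Z[1]=0)=0; Z[11]=0
i=12: min(r-i=2, Z[2]=1)=1; Z[12]=1
i=13: min(r-i=1, Z[3]=1)=1; Z[13]=3 extend→box=[13,16)
i=14: min(r-i=2, Z[1]=0)=0; Z[14]=0
i=15: min(r-i=1, Z[2]=1)=1; Z[15]=2 extend→box=[15,17)
i=16: min(r-i=1, Z[1]=0)=0; Z[16]=0
i=17: i≥r, start 0; Z[17]=0
i=18: i≥r, start 0; Z[18]=2 extend→box=[18,20)
i=19: min(r-i=1, Z[1]=0)=0; Z[19]=0
i=20: i≥r, start 0; Z[20]=0
i=21: i≥r, start 0; Z[21]=0

[22, 0, 1, 1, 3, 0, 1, 0, 0, 0, 4, 0, 1, 3, 0, 2, 0, 0, 2, 0, 0, 0]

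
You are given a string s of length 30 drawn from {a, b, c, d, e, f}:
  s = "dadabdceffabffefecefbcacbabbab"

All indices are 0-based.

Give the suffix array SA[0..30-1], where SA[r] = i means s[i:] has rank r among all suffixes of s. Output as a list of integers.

rank→(start, suffix):
  0 → (28, 'ab')
  1 → (25, 'abbab')
  2 → (3, 'abdceffabffefecefbcacbabbab')
  3 → (10, 'abffefecefbcacbabbab')
  4 → (22, 'acbabbab')
  5 → (1, 'adabdceffabffefecefbcacbabbab')
  6 → (29, 'b')
  7 → (27, 'bab')
  8 → (24, 'babbab')
  9 → (26, 'bbab')
  10 → (20, 'bcacbabbab')
  11 → (4, 'bdceffabffefecefbcacbabbab')
  12 → (11, 'bffefecefbcacbabbab')
  13 → (21, 'cacbabbab')
  14 → (23, 'cbabbab')
  15 → (17, 'cefbcacbabbab')
  16 → (6, 'ceffabffefecefbcacbabbab')
  17 → (2, 'dabdceffabffefecefbcacbabbab')
  18 → (0, 'dadabdceffabffefecefbcacbabbab')
  19 → (5, 'dceffabffefecefbcacbabbab')
  20 → (16, 'ecefbcacbabbab')
  21 → (18, 'efbcacbabbab')
  22 → (14, 'efecefbcacbabbab')
  23 → (7, 'effabffefecefbcacbabbab')
  24 → (9, 'fabffefecefbcacbabbab')
  25 → (19, 'fbcacbabbab')
  26 → (15, 'fecefbcacbabbab')
  27 → (13, 'fefecefbcacbabbab')
  28 → (8, 'ffabffefecefbcacbabbab')
  29 → (12, 'ffefecefbcacbabbab')

[28, 25, 3, 10, 22, 1, 29, 27, 24, 26, 20, 4, 11, 21, 23, 17, 6, 2, 0, 5, 16, 18, 14, 7, 9, 19, 15, 13, 8, 12]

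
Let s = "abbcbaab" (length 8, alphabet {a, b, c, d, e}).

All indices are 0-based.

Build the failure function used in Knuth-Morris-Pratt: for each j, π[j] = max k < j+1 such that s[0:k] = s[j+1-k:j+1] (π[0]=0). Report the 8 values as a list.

π[0] = 0
j=1 s[j]='b': π[1]=0 (border '')
j=2 s[j]='b': π[2]=0 (border '')
j=3 s[j]='c': π[3]=0 (border '')
j=4 s[j]='b': π[4]=0 (border '')
j=5 s[j]='a': π[5]=1 (border 'a')
j=6 s[j]='a': k: 1→0; π[6]=1 (border 'a')
j=7 s[j]='b': π[7]=2 (border 'ab')

[0, 0, 0, 0, 0, 1, 1, 2]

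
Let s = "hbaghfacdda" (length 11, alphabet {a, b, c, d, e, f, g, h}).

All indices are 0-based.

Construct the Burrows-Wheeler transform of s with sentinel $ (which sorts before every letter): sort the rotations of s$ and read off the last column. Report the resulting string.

adfbhadcha$g

rank  rotation      last
    0  $hbaghfacdda  a
    1  a$hbaghfacdd  d
    2  acdda$hbaghf  f
    3  aghfacdda$hb  b
    4  baghfacdda$h  h
    5  cdda$hbaghfa  a
    6  da$hbaghfacd  d
    7  dda$hbaghfac  c
    8  facdda$hbagh  h
    9  ghfacdda$hba  a
   10  hbaghfacdda$  $
   11  hfacdda$hbag  g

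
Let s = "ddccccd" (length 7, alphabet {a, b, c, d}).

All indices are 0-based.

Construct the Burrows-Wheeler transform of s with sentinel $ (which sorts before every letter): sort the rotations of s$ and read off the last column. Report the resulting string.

ddccccd$

rank  rotation  last
    0  $ddccccd  d
    1  ccccd$dd  d
    2  cccd$ddc  c
    3  ccd$ddcc  c
    4  cd$ddccc  c
    5  d$ddcccc  c
    6  dccccd$d  d
    7  ddccccd$  $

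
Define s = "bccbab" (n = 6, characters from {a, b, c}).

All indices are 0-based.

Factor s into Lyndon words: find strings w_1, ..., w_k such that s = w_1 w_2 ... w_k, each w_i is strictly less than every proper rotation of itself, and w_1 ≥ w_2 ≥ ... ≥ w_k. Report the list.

["bcc", "b", "ab"]

emit factor 1: 'bcc' (i=0, period=3)
emit factor 2: 'b' (i=3, period=1)
emit factor 3: 'ab' (i=4, period=2)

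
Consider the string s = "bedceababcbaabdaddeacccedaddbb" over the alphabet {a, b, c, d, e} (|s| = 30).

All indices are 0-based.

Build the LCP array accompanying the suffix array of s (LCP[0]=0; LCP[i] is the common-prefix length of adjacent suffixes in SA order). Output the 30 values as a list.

[0, 1, 2, 2, 1, 1, 3, 0, 1, 2, 1, 1, 1, 1, 0, 1, 2, 1, 2, 0, 4, 1, 1, 1, 2, 1, 0, 2, 1, 2]

sorted suffixes:
  #0 SA[0]=11  'aabdaddeacccedaddbb'
  #1 SA[1]=5  'ababcbaabdaddeacccedaddbb'
  #2 SA[2]=7  'abcbaabdaddeacccedaddbb'
  #3 SA[3]=12  'abdaddeacccedaddbb'
  #4 SA[4]=19  'acccedaddbb'
  #5 SA[5]=25  'addbb'
  #6 SA[6]=15  'addeacccedaddbb'
  #7 SA[7]=29  'b'
  #8 SA[8]=10  'baabdaddeacccedaddbb'
  #9 SA[9]=6  'babcbaabdaddeacccedaddbb'
  #10 SA[10]=28  'bb'
  #11 SA[11]=8  'bcbaabdaddeacccedaddbb'
  #12 SA[12]=13  'bdaddeacccedaddbb'
  #13 SA[13]=0  'bedceababcbaabdaddeacccedaddbb'
  #14 SA[14]=9  'cbaabdaddeacccedaddbb'
  #15 SA[15]=20  'cccedaddbb'
  #16 SA[16]=21  'ccedaddbb'
  #17 SA[17]=3  'ceababcbaabdaddeacccedaddbb'
  #18 SA[18]=22  'cedaddbb'
  #19 SA[19]=24  'daddbb'
  #20 SA[20]=14  'daddeacccedaddbb'
  #21 SA[21]=27  'dbb'
  #22 SA[22]=2  'dceababcbaabdaddeacccedaddbb'
  #23 SA[23]=26  'ddbb'
  #24 SA[24]=16  'ddeacccedaddbb'
  #25 SA[25]=17  'deacccedaddbb'
  #26 SA[26]=4  'eababcbaabdaddeacccedaddbb'
  #27 SA[27]=18  'eacccedaddbb'
  #28 SA[28]=23  'edaddbb'
  #29 SA[29]=1  'edceababcbaabdaddeacccedaddbb'

SA = [11, 5, 7, 12, 19, 25, 15, 29, 10, 6, 28, 8, 13, 0, 9, 20, 21, 3, 22, 24, 14, 27, 2, 26, 16, 17, 4, 18, 23, 1]
rank  pair      lcp
   1  s[11:],s[5:]  1  'a'
   2  s[5:],s[7:]  2  'ab'
   3  s[7:],s[12:]  2  'ab'
   4  s[12:],s[19:]  1  'a'
   5  s[19:],s[25:]  1  'a'
   6  s[25:],s[15:]  3  'add'
   7  s[15:],s[29:]  0  ''
   8  s[29:],s[10:]  1  'b'
   9  s[10:],s[6:]  2  'ba'
  10  s[6:],s[28:]  1  'b'
  11  s[28:],s[8:]  1  'b'
  12  s[8:],s[13:]  1  'b'
  13  s[13:],s[0:]  1  'b'
  14  s[0:],s[9:]  0  ''
  15  s[9:],s[20:]  1  'c'
  16  s[20:],s[21:]  2  'cc'
  17  s[21:],s[3:]  1  'c'
  18  s[3:],s[22:]  2  'ce'
  19  s[22:],s[24:]  0  ''
  20  s[24:],s[14:]  4  'dadd'
  21  s[14:],s[27:]  1  'd'
  22  s[27:],s[2:]  1  'd'
  23  s[2:],s[26:]  1  'd'
  24  s[26:],s[16:]  2  'dd'
  25  s[16:],s[17:]  1  'd'
  26  s[17:],s[4:]  0  ''
  27  s[4:],s[18:]  2  'ea'
  28  s[18:],s[23:]  1  'e'
  29  s[23:],s[1:]  2  'ed'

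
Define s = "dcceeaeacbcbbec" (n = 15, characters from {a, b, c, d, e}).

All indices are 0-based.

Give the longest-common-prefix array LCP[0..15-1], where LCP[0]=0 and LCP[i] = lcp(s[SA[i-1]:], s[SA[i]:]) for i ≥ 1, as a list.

[0, 1, 0, 1, 1, 0, 1, 2, 1, 1, 0, 0, 2, 1, 1]

rank→(start, suffix):
  0 → (7, 'acbcbbec')
  1 → (5, 'aeacbcbbec')
  2 → (11, 'bbec')
  3 → (9, 'bcbbec')
  4 → (12, 'bec')
  5 → (14, 'c')
  6 → (10, 'cbbec')
  7 → (8, 'cbcbbec')
  8 → (1, 'cceeaeacbcbbec')
  9 → (2, 'ceeaeacbcbbec')
  10 → (0, 'dcceeaeacbcbbec')
  11 → (6, 'eacbcbbec')
  12 → (4, 'eaeacbcbbec')
  13 → (13, 'ec')
  14 → (3, 'eeaeacbcbbec')

SA = [7, 5, 11, 9, 12, 14, 10, 8, 1, 2, 0, 6, 4, 13, 3]
rank  pair      lcp
   1  s[7:],s[5:]  1  'a'
   2  s[5:],s[11:]  0  ''
   3  s[11:],s[9:]  1  'b'
   4  s[9:],s[12:]  1  'b'
   5  s[12:],s[14:]  0  ''
   6  s[14:],s[10:]  1  'c'
   7  s[10:],s[8:]  2  'cb'
   8  s[8:],s[1:]  1  'c'
   9  s[1:],s[2:]  1  'c'
  10  s[2:],s[0:]  0  ''
  11  s[0:],s[6:]  0  ''
  12  s[6:],s[4:]  2  'ea'
  13  s[4:],s[13:]  1  'e'
  14  s[13:],s[3:]  1  'e'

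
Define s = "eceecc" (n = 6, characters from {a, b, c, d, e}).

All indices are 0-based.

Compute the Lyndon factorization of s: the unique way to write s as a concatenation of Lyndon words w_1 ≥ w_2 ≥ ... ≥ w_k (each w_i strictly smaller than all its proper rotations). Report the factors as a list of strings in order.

["e", "cee", "c", "c"]

emit factor 1: 'e' (i=0, period=1)
emit factor 2: 'cee' (i=1, period=3)
emit factor 3: 'c' (i=4, period=1)
emit factor 4: 'c' (i=5, period=1)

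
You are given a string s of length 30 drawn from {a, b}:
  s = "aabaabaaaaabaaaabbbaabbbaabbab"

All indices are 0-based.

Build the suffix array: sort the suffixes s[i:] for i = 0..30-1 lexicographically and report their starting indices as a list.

[6, 7, 12, 8, 13, 3, 9, 0, 24, 19, 14, 28, 4, 10, 1, 25, 20, 15, 29, 5, 11, 2, 23, 18, 27, 22, 17, 26, 21, 16]

rank→(start, suffix):
  0 → (6, 'aaaaabaaaabbbaabbbaabbab')
  1 → (7, 'aaaabaaaabbbaabbbaabbab')
  2 → (12, 'aaaabbbaabbbaabbab')
  3 → (8, 'aaabaaaabbbaabbbaabbab')
  4 → (13, 'aaabbbaabbbaabbab')
  5 → (3, 'aabaaaaabaaaabbbaabbbaabbab')
  6 → (9, 'aabaaaabbbaabbbaabbab')
  7 → (0, 'aabaabaaaaabaaaabbbaabbbaabbab')
  8 → (24, 'aabbab')
  9 → (19, 'aabbbaabbab')
  10 → (14, 'aabbbaabbbaabbab')
  11 → (28, 'ab')
  12 → (4, 'abaaaaabaaaabbbaabbbaabbab')
  13 → (10, 'abaaaabbbaabbbaabbab')
  14 → (1, 'abaabaaaaabaaaabbbaabbbaabbab')
  15 → (25, 'abbab')
  16 → (20, 'abbbaabbab')
  17 → (15, 'abbbaabbbaabbab')
  18 → (29, 'b')
  19 → (5, 'baaaaabaaaabbbaabbbaabbab')
  20 → (11, 'baaaabbbaabbbaabbab')
  21 → (2, 'baabaaaaabaaaabbbaabbbaabbab')
  22 → (23, 'baabbab')
  23 → (18, 'baabbbaabbab')
  24 → (27, 'bab')
  25 → (22, 'bbaabbab')
  26 → (17, 'bbaabbbaabbab')
  27 → (26, 'bbab')
  28 → (21, 'bbbaabbab')
  29 → (16, 'bbbaabbbaabbab')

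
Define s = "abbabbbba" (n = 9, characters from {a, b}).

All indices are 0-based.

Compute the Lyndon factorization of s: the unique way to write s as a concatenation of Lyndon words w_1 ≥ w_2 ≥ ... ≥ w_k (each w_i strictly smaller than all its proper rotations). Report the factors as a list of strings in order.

emit factor 1: 'abbabbbb' (i=0, period=8)
emit factor 2: 'a' (i=8, period=1)

["abbabbbb", "a"]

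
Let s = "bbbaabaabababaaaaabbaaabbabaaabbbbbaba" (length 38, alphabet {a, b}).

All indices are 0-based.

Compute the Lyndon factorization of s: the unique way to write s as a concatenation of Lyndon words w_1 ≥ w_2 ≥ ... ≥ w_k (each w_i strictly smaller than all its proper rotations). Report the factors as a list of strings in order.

emit factor 1: 'b' (i=0, period=1)
emit factor 2: 'b' (i=1, period=1)
emit factor 3: 'b' (i=2, period=1)
emit factor 4: 'aabaababab' (i=3, period=10)
emit factor 5: 'aaaaabbaaabbabaaabbbbbab' (i=13, period=24)
emit factor 6: 'a' (i=37, period=1)

["b", "b", "b", "aabaababab", "aaaaabbaaabbabaaabbbbbab", "a"]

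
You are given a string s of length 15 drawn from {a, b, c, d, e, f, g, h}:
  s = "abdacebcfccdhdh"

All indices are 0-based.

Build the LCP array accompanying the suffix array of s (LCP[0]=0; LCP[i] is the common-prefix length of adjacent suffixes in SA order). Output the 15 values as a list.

[0, 1, 0, 1, 0, 1, 1, 1, 0, 1, 2, 0, 0, 0, 1]

rank | idx | suffix
   0 |   0 | abdacebcfccdhdh
   1 |   3 | acebcfccdhdh
   2 |   6 | bcfccdhdh
   3 |   1 | bdacebcfccdhdh
   4 |   9 | ccdhdh
   5 |  10 | cdhdh
   6 |   4 | cebcfccdhdh
   7 |   7 | cfccdhdh
   8 |   2 | dacebcfccdhdh
   9 |  13 | dh
  10 |  11 | dhdh
  11 |   5 | ebcfccdhdh
  12 |   8 | fccdhdh
  13 |  14 | h
  14 |  12 | hdh

SA = [0, 3, 6, 1, 9, 10, 4, 7, 2, 13, 11, 5, 8, 14, 12]
[i] adj suffixes → lcp
  [1] 0/3 → 1 ('a')
  [2] 3/6 → 0 ('')
  [3] 6/1 → 1 ('b')
  [4] 1/9 → 0 ('')
  [5] 9/10 → 1 ('c')
  [6] 10/4 → 1 ('c')
  [7] 4/7 → 1 ('c')
  [8] 7/2 → 0 ('')
  [9] 2/13 → 1 ('d')
  [10] 13/11 → 2 ('dh')
  [11] 11/5 → 0 ('')
  [12] 5/8 → 0 ('')
  [13] 8/14 → 0 ('')
  [14] 14/12 → 1 ('h')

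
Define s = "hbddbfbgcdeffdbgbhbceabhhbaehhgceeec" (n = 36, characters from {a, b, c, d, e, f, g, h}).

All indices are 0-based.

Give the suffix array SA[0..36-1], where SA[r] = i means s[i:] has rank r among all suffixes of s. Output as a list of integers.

[21, 26, 25, 18, 1, 4, 14, 6, 16, 22, 35, 8, 19, 31, 3, 13, 2, 9, 20, 34, 33, 32, 10, 27, 5, 12, 11, 15, 7, 30, 24, 17, 0, 29, 23, 28]

rank | idx | suffix
   0 |  21 | abhhbaehhgceeec
   1 |  26 | aehhgceeec
   2 |  25 | baehhgceeec
   3 |  18 | bceabhhbaehhgceeec
   4 |   1 | bddbfbgcdeffdbgbhbceabhhbaehhgceeec
   5 |   4 | bfbgcdeffdbgbhbceabhhbaehhgceeec
   6 |  14 | bgbhbceabhhbaehhgceeec
   7 |   6 | bgcdeffdbgbhbceabhhbaehhgceeec
   8 |  16 | bhbceabhhbaehhgceeec
   9 |  22 | bhhbaehhgceeec
  10 |  35 | c
  11 |   8 | cdeffdbgbhbceabhhbaehhgceeec
  12 |  19 | ceabhhbaehhgceeec
  13 |  31 | ceeec
  14 |   3 | dbfbgcdeffdbgbhbceabhhbaehhgceeec
  15 |  13 | dbgbhbceabhhbaehhgceeec
  16 |   2 | ddbfbgcdeffdbgbhbceabhhbaehhgceeec
  17 |   9 | deffdbgbhbceabhhbaehhgceeec
  18 |  20 | eabhhbaehhgceeec
  19 |  34 | ec
  20 |  33 | eec
  21 |  32 | eeec
  22 |  10 | effdbgbhbceabhhbaehhgceeec
  23 |  27 | ehhgceeec
  24 |   5 | fbgcdeffdbgbhbceabhhbaehhgceeec
  25 |  12 | fdbgbhbceabhhbaehhgceeec
  26 |  11 | ffdbgbhbceabhhbaehhgceeec
  27 |  15 | gbhbceabhhbaehhgceeec
  28 |   7 | gcdeffdbgbhbceabhhbaehhgceeec
  29 |  30 | gceeec
  30 |  24 | hbaehhgceeec
  31 |  17 | hbceabhhbaehhgceeec
  32 |   0 | hbddbfbgcdeffdbgbhbceabhhbaehhgceeec
  33 |  29 | hgceeec
  34 |  23 | hhbaehhgceeec
  35 |  28 | hhgceeec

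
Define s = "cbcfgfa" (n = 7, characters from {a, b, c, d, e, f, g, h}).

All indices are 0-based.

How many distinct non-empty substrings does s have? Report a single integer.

sorted suffixes:
  #0 SA[0]=6  'a'
  #1 SA[1]=1  'bcfgfa'
  #2 SA[2]=0  'cbcfgfa'
  #3 SA[3]=2  'cfgfa'
  #4 SA[4]=5  'fa'
  #5 SA[5]=3  'fgfa'
  #6 SA[6]=4  'gfa'

SA = [6, 1, 0, 2, 5, 3, 4]
rank  pair      lcp
   1  s[6:],s[1:]  0  ''
   2  s[1:],s[0:]  0  ''
   3  s[0:],s[2:]  1  'c'
   4  s[2:],s[5:]  0  ''
   5  s[5:],s[3:]  1  'f'
   6  s[3:],s[4:]  0  ''

n(n+1)/2 = 7·8/2 = 28
Σ LCP = 0 + 0 + 0 + 1 + 0 + 1 + 0 = 2
distinct = 28 − 2 = 26

26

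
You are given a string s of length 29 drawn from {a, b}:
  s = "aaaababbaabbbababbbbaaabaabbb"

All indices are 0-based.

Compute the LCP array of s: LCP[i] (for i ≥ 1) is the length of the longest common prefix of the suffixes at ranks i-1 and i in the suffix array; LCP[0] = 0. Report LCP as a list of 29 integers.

rank | idx | suffix
   0 |   0 | aaaababbaabbbababbbbaaabaabbb
   1 |  20 | aaabaabbb
   2 |   1 | aaababbaabbbababbbbaaabaabbb
   3 |  21 | aabaabbb
   4 |   2 | aababbaabbbababbbbaaabaabbb
   5 |  24 | aabbb
   6 |   8 | aabbbababbbbaaabaabbb
   7 |  22 | abaabbb
   8 |   3 | ababbaabbbababbbbaaabaabbb
   9 |  13 | ababbbbaaabaabbb
  10 |   5 | abbaabbbababbbbaaabaabbb
  11 |  25 | abbb
  12 |   9 | abbbababbbbaaabaabbb
  13 |  15 | abbbbaaabaabbb
  14 |  28 | b
  15 |  19 | baaabaabbb
  16 |  23 | baabbb
  17 |   7 | baabbbababbbbaaabaabbb
  18 |  12 | bababbbbaaabaabbb
  19 |   4 | babbaabbbababbbbaaabaabbb
  20 |  14 | babbbbaaabaabbb
  21 |  27 | bb
  22 |  18 | bbaaabaabbb
  23 |   6 | bbaabbbababbbbaaabaabbb
  24 |  11 | bbababbbbaaabaabbb
  25 |  26 | bbb
  26 |  17 | bbbaaabaabbb
  27 |  10 | bbbababbbbaaabaabbb
  28 |  16 | bbbbaaabaabbb

SA = [0, 20, 1, 21, 2, 24, 8, 22, 3, 13, 5, 25, 9, 15, 28, 19, 23, 7, 12, 4, 14, 27, 18, 6, 11, 26, 17, 10, 16]
i: (SA[i-1],SA[i]) lcp shared
  1: (0,20) 3 'aaa'
  2: (20,1) 5 'aaaba'
  3: (1,21) 2 'aa'
  4: (21,2) 4 'aaba'
  5: (2,24) 3 'aab'
  6: (24,8) 5 'aabbb'
  7: (8,22) 1 'a'
  8: (22,3) 3 'aba'
  9: (3,13) 5 'ababb'
  10: (13,5) 2 'ab'
  11: (5,25) 3 'abb'
  12: (25,9) 4 'abbb'
  13: (9,15) 4 'abbb'
  14: (15,28) 0 ''
  15: (28,19) 1 'b'
  16: (19,23) 3 'baa'
  17: (23,7) 6 'baabbb'
  18: (7,12) 2 'ba'
  19: (12,4) 3 'bab'
  20: (4,14) 4 'babb'
  21: (14,27) 1 'b'
  22: (27,18) 2 'bb'
  23: (18,6) 4 'bbaa'
  24: (6,11) 3 'bba'
  25: (11,26) 2 'bb'
  26: (26,17) 3 'bbb'
  27: (17,10) 4 'bbba'
  28: (10,16) 3 'bbb'

[0, 3, 5, 2, 4, 3, 5, 1, 3, 5, 2, 3, 4, 4, 0, 1, 3, 6, 2, 3, 4, 1, 2, 4, 3, 2, 3, 4, 3]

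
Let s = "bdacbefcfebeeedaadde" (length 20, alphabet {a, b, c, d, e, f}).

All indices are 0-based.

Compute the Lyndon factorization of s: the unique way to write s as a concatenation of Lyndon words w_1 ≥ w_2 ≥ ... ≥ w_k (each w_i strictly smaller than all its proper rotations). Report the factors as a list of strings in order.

emit factor 1: 'bd' (i=0, period=2)
emit factor 2: 'acbefcfebeeed' (i=2, period=13)
emit factor 3: 'aadde' (i=15, period=5)

["bd", "acbefcfebeeed", "aadde"]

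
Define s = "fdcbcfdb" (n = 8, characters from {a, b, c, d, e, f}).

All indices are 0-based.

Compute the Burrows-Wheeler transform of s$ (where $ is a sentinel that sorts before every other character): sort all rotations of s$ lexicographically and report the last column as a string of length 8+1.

rank  rotation   last
    0  $fdcbcfdb  b
    1  b$fdcbcfd  d
    2  bcfdb$fdc  c
    3  cbcfdb$fd  d
    4  cfdb$fdcb  b
    5  db$fdcbcf  f
    6  dcbcfdb$f  f
    7  fdb$fdcbc  c
    8  fdcbcfdb$  $

bdcdbffc$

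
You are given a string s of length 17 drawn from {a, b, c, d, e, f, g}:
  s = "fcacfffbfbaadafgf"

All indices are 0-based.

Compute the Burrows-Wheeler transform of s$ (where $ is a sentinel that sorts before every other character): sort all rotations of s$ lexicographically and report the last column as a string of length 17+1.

rank  rotation            last
    0  $fcacfffbfbaadafgf  f
    1  aadafgf$fcacfffbfb  b
    2  acfffbfbaadafgf$fc  c
    3  adafgf$fcacfffbfba  a
    4  afgf$fcacfffbfbaad  d
    5  baadafgf$fcacfffbf  f
    6  bfbaadafgf$fcacfff  f
    7  cacfffbfbaadafgf$f  f
    8  cfffbfbaadafgf$fca  a
    9  dafgf$fcacfffbfbaa  a
   10  f$fcacfffbfbaadafg  g
   11  fbaadafgf$fcacfffb  b
   12  fbfbaadafgf$fcacff  f
   13  fcacfffbfbaadafgf$  $
   14  ffbfbaadafgf$fcacf  f
   15  fffbfbaadafgf$fcac  c
   16  fgf$fcacfffbfbaada  a
   17  gf$fcacfffbfbaadaf  f

fbcadfffaagbf$fcaf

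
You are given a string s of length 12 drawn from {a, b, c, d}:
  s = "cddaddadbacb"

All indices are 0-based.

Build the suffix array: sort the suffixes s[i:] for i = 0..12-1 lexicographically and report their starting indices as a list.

[9, 6, 3, 11, 8, 10, 0, 5, 2, 7, 4, 1]

sorted suffixes:
  #0 SA[0]=9  'acb'
  #1 SA[1]=6  'adbacb'
  #2 SA[2]=3  'addadbacb'
  #3 SA[3]=11  'b'
  #4 SA[4]=8  'bacb'
  #5 SA[5]=10  'cb'
  #6 SA[6]=0  'cddaddadbacb'
  #7 SA[7]=5  'dadbacb'
  #8 SA[8]=2  'daddadbacb'
  #9 SA[9]=7  'dbacb'
  #10 SA[10]=4  'ddadbacb'
  #11 SA[11]=1  'ddaddadbacb'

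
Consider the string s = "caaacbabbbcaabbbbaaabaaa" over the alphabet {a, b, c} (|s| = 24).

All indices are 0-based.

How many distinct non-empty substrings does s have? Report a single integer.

254

sorted suffixes:
  #0 SA[0]=23  'a'
  #1 SA[1]=22  'aa'
  #2 SA[2]=21  'aaa'
  #3 SA[3]=17  'aaabaaa'
  #4 SA[4]=1  'aaacbabbbcaabbbbaaabaaa'
  #5 SA[5]=18  'aabaaa'
  #6 SA[6]=11  'aabbbbaaabaaa'
  #7 SA[7]=2  'aacbabbbcaabbbbaaabaaa'
  #8 SA[8]=19  'abaaa'
  #9 SA[9]=12  'abbbbaaabaaa'
  #10 SA[10]=6  'abbbcaabbbbaaabaaa'
  #11 SA[11]=3  'acbabbbcaabbbbaaabaaa'
  #12 SA[12]=20  'baaa'
  #13 SA[13]=16  'baaabaaa'
  #14 SA[14]=5  'babbbcaabbbbaaabaaa'
  #15 SA[15]=15  'bbaaabaaa'
  #16 SA[16]=14  'bbbaaabaaa'
  #17 SA[17]=13  'bbbbaaabaaa'
  #18 SA[18]=7  'bbbcaabbbbaaabaaa'
  #19 SA[19]=8  'bbcaabbbbaaabaaa'
  #20 SA[20]=9  'bcaabbbbaaabaaa'
  #21 SA[21]=0  'caaacbabbbcaabbbbaaabaaa'
  #22 SA[22]=10  'caabbbbaaabaaa'
  #23 SA[23]=4  'cbabbbcaabbbbaaabaaa'

SA = [23, 22, 21, 17, 1, 18, 11, 2, 19, 12, 6, 3, 20, 16, 5, 15, 14, 13, 7, 8, 9, 0, 10, 4]
rank  pair      lcp
   1  s[23:],s[22:]  1  'a'
   2  s[22:],s[21:]  2  'aa'
   3  s[21:],s[17:]  3  'aaa'
   4  s[17:],s[1:]  3  'aaa'
   5  s[1:],s[18:]  2  'aa'
   6  s[18:],s[11:]  3  'aab'
   7  s[11:],s[2:]  2  'aa'
   8  s[2:],s[19:]  1  'a'
   9  s[19:],s[12:]  2  'ab'
  10  s[12:],s[6:]  4  'abbb'
  11  s[6:],s[3:]  1  'a'
  12  s[3:],s[20:]  0  ''
  13  s[20:],s[16:]  4  'baaa'
  14  s[16:],s[5:]  2  'ba'
  15  s[5:],s[15:]  1  'b'
  16  s[15:],s[14:]  2  'bb'
  17  s[14:],s[13:]  3  'bbb'
  18  s[13:],s[7:]  3  'bbb'
  19  s[7:],s[8:]  2  'bb'
  20  s[8:],s[9:]  1  'b'
  21  s[9:],s[0:]  0  ''
  22  s[0:],s[10:]  3  'caa'
  23  s[10:],s[4:]  1  'c'

n(n+1)/2 = 24·25/2 = 300
Σ LCP = 0 + 1 + 2 + 3 + 3 + 2 + 3 + 2 + 1 + 2 + 4 + 1 + 0 + 4 + 2 + 1 + 2 + 3 + 3 + 2 + 1 + 0 + 3 + 1 = 46
distinct = 300 − 46 = 254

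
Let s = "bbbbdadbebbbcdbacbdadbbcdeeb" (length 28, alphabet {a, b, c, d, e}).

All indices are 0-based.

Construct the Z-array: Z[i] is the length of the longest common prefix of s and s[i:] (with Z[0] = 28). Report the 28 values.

Z[0]=28
i=1: outside box; Z[1]=3 extend→box=[1,4)
i=2: min(r-i=2, Z[1]=3)=2; Z[2]=2
i=3: min(r-i=1, Z[2]=2)=1; Z[3]=1
i=4: outside box; Z[4]=0
i=5: outside box; Z[5]=0
i=6: outside box; Z[6]=0
i=7: outside box; Z[7]=1 extend→box=[7,8)
i=8: outside box; Z[8]=0
i=9: outside box; Z[9]=3 extend→box=[9,12)
i=10: min(r-i=2, Z[1]=3)=2; Z[10]=2
i=11: min(r-i=1, Z[2]=2)=1; Z[11]=1
i=12: outside box; Z[12]=0
i=13: outside box; Z[13]=0
i=14: outside box; Z[14]=1 extend→box=[14,15)
i=15: outside box; Z[15]=0
i=16: outside box; Z[16]=0
i=17: outside box; Z[17]=1 extend→box=[17,18)
i=18: outside box; Z[18]=0
i=19: outside box; Z[19]=0
i=20: outside box; Z[20]=0
i=21: outside box; Z[21]=2 extend→box=[21,23)
i=22: min(r-i=1, Z[1]=3)=1; Z[22]=1
i=23: outside box; Z[23]=0
i=24: outside box; Z[24]=0
i=25: outside box; Z[25]=0
i=26: outside box; Z[26]=0
i=27: outside box; Z[27]=1 extend→box=[27,28)

[28, 3, 2, 1, 0, 0, 0, 1, 0, 3, 2, 1, 0, 0, 1, 0, 0, 1, 0, 0, 0, 2, 1, 0, 0, 0, 0, 1]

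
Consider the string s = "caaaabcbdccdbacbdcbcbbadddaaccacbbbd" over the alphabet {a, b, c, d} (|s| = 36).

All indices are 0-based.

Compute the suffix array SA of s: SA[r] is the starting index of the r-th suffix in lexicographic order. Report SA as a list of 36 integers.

sorted suffixes:
  #0 SA[0]=1  'aaaabcbdccdbacbdcbcbbadddaaccacbbbd'
  #1 SA[1]=2  'aaabcbdccdbacbdcbcbbadddaaccacbbbd'
  #2 SA[2]=3  'aabcbdccdbacbdcbcbbadddaaccacbbbd'
  #3 SA[3]=26  'aaccacbbbd'
  #4 SA[4]=4  'abcbdccdbacbdcbcbbadddaaccacbbbd'
  #5 SA[5]=30  'acbbbd'
  #6 SA[6]=13  'acbdcbcbbadddaaccacbbbd'
  #7 SA[7]=27  'accacbbbd'
  #8 SA[8]=22  'adddaaccacbbbd'
  #9 SA[9]=12  'bacbdcbcbbadddaaccacbbbd'
  #10 SA[10]=21  'badddaaccacbbbd'
  #11 SA[11]=20  'bbadddaaccacbbbd'
  #12 SA[12]=32  'bbbd'
  #13 SA[13]=33  'bbd'
  #14 SA[14]=18  'bcbbadddaaccacbbbd'
  #15 SA[15]=5  'bcbdccdbacbdcbcbbadddaaccacbbbd'
  #16 SA[16]=34  'bd'
  #17 SA[17]=15  'bdcbcbbadddaaccacbbbd'
  #18 SA[18]=7  'bdccdbacbdcbcbbadddaaccacbbbd'
  #19 SA[19]=0  'caaaabcbdccdbacbdcbcbbadddaaccacbbbd'
  #20 SA[20]=29  'cacbbbd'
  #21 SA[21]=19  'cbbadddaaccacbbbd'
  #22 SA[22]=31  'cbbbd'
  #23 SA[23]=17  'cbcbbadddaaccacbbbd'
  #24 SA[24]=14  'cbdcbcbbadddaaccacbbbd'
  #25 SA[25]=6  'cbdccdbacbdcbcbbadddaaccacbbbd'
  #26 SA[26]=28  'ccacbbbd'
  #27 SA[27]=9  'ccdbacbdcbcbbadddaaccacbbbd'
  #28 SA[28]=10  'cdbacbdcbcbbadddaaccacbbbd'
  #29 SA[29]=35  'd'
  #30 SA[30]=25  'daaccacbbbd'
  #31 SA[31]=11  'dbacbdcbcbbadddaaccacbbbd'
  #32 SA[32]=16  'dcbcbbadddaaccacbbbd'
  #33 SA[33]=8  'dccdbacbdcbcbbadddaaccacbbbd'
  #34 SA[34]=24  'ddaaccacbbbd'
  #35 SA[35]=23  'dddaaccacbbbd'

[1, 2, 3, 26, 4, 30, 13, 27, 22, 12, 21, 20, 32, 33, 18, 5, 34, 15, 7, 0, 29, 19, 31, 17, 14, 6, 28, 9, 10, 35, 25, 11, 16, 8, 24, 23]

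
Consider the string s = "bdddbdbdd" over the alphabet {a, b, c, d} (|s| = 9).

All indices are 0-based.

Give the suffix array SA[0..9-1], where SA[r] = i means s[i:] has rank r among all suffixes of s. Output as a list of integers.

[4, 6, 0, 8, 3, 5, 7, 2, 1]

rank | idx | suffix
   0 |   4 | bdbdd
   1 |   6 | bdd
   2 |   0 | bdddbdbdd
   3 |   8 | d
   4 |   3 | dbdbdd
   5 |   5 | dbdd
   6 |   7 | dd
   7 |   2 | ddbdbdd
   8 |   1 | dddbdbdd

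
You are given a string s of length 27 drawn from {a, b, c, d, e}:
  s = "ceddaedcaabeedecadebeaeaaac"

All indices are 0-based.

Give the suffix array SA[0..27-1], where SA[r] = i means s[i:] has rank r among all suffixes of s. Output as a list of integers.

[23, 8, 24, 9, 25, 16, 21, 4, 19, 10, 26, 7, 15, 0, 3, 6, 2, 17, 13, 22, 20, 18, 14, 5, 1, 12, 11]

rank→(start, suffix):
  0 → (23, 'aaac')
  1 → (8, 'aabeedecadebeaeaaac')
  2 → (24, 'aac')
  3 → (9, 'abeedecadebeaeaaac')
  4 → (25, 'ac')
  5 → (16, 'adebeaeaaac')
  6 → (21, 'aeaaac')
  7 → (4, 'aedcaabeedecadebeaeaaac')
  8 → (19, 'beaeaaac')
  9 → (10, 'beedecadebeaeaaac')
  10 → (26, 'c')
  11 → (7, 'caabeedecadebeaeaaac')
  12 → (15, 'cadebeaeaaac')
  13 → (0, 'ceddaedcaabeedecadebeaeaaac')
  14 → (3, 'daedcaabeedecadebeaeaaac')
  15 → (6, 'dcaabeedecadebeaeaaac')
  16 → (2, 'ddaedcaabeedecadebeaeaaac')
  17 → (17, 'debeaeaaac')
  18 → (13, 'decadebeaeaaac')
  19 → (22, 'eaaac')
  20 → (20, 'eaeaaac')
  21 → (18, 'ebeaeaaac')
  22 → (14, 'ecadebeaeaaac')
  23 → (5, 'edcaabeedecadebeaeaaac')
  24 → (1, 'eddaedcaabeedecadebeaeaaac')
  25 → (12, 'edecadebeaeaaac')
  26 → (11, 'eedecadebeaeaaac')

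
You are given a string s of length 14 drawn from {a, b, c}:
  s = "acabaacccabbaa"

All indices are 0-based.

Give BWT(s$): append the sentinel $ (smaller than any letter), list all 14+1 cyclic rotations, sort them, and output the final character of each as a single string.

aabbcc$abaaacca

rank  rotation         last
    0  $acabaacccabbaa  a
    1  a$acabaacccabba  a
    2  aa$acabaacccabb  b
    3  aacccabbaa$acab  b
    4  abaacccabbaa$ac  c
    5  abbaa$acabaaccc  c
    6  acabaacccabbaa$  $
    7  acccabbaa$acaba  a
    8  baa$acabaacccab  b
    9  baacccabbaa$aca  a
   10  bbaa$acabaaccca  a
   11  cabaacccabbaa$a  a
   12  cabbaa$acabaacc  c
   13  ccabbaa$acabaac  c
   14  cccabbaa$acabaa  a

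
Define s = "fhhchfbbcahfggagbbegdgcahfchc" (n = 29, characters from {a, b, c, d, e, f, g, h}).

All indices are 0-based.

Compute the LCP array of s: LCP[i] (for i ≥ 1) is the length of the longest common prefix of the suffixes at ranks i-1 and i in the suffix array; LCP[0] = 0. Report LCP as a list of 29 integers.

[0, 1, 3, 0, 2, 1, 1, 0, 1, 4, 1, 2, 0, 0, 0, 1, 1, 1, 0, 1, 1, 1, 1, 0, 2, 1, 2, 2, 1]

rank→(start, suffix):
  0 → (14, 'agbbegdgcahfchc')
  1 → (23, 'ahfchc')
  2 → (9, 'ahfggagbbegdgcahfchc')
  3 → (6, 'bbcahfggagbbegdgcahfchc')
  4 → (16, 'bbegdgcahfchc')
  5 → (7, 'bcahfggagbbegdgcahfchc')
  6 → (17, 'begdgcahfchc')
  7 → (28, 'c')
  8 → (22, 'cahfchc')
  9 → (8, 'cahfggagbbegdgcahfchc')
  10 → (26, 'chc')
  11 → (3, 'chfbbcahfggagbbegdgcahfchc')
  12 → (20, 'dgcahfchc')
  13 → (18, 'egdgcahfchc')
  14 → (5, 'fbbcahfggagbbegdgcahfchc')
  15 → (25, 'fchc')
  16 → (11, 'fggagbbegdgcahfchc')
  17 → (0, 'fhhchfbbcahfggagbbegdgcahfchc')
  18 → (13, 'gagbbegdgcahfchc')
  19 → (15, 'gbbegdgcahfchc')
  20 → (21, 'gcahfchc')
  21 → (19, 'gdgcahfchc')
  22 → (12, 'ggagbbegdgcahfchc')
  23 → (27, 'hc')
  24 → (2, 'hchfbbcahfggagbbegdgcahfchc')
  25 → (4, 'hfbbcahfggagbbegdgcahfchc')
  26 → (24, 'hfchc')
  27 → (10, 'hfggagbbegdgcahfchc')
  28 → (1, 'hhchfbbcahfggagbbegdgcahfchc')

SA = [14, 23, 9, 6, 16, 7, 17, 28, 22, 8, 26, 3, 20, 18, 5, 25, 11, 0, 13, 15, 21, 19, 12, 27, 2, 4, 24, 10, 1]
rank  pair      lcp
   1  s[14:],s[23:]  1  'a'
   2  s[23:],s[9:]  3  'ahf'
   3  s[9:],s[6:]  0  ''
   4  s[6:],s[16:]  2  'bb'
   5  s[16:],s[7:]  1  'b'
   6  s[7:],s[17:]  1  'b'
   7  s[17:],s[28:]  0  ''
   8  s[28:],s[22:]  1  'c'
   9  s[22:],s[8:]  4  'cahf'
  10  s[8:],s[26:]  1  'c'
  11  s[26:],s[3:]  2  'ch'
  12  s[3:],s[20:]  0  ''
  13  s[20:],s[18:]  0  ''
  14  s[18:],s[5:]  0  ''
  15  s[5:],s[25:]  1  'f'
  16  s[25:],s[11:]  1  'f'
  17  s[11:],s[0:]  1  'f'
  18  s[0:],s[13:]  0  ''
  19  s[13:],s[15:]  1  'g'
  20  s[15:],s[21:]  1  'g'
  21  s[21:],s[19:]  1  'g'
  22  s[19:],s[12:]  1  'g'
  23  s[12:],s[27:]  0  ''
  24  s[27:],s[2:]  2  'hc'
  25  s[2:],s[4:]  1  'h'
  26  s[4:],s[24:]  2  'hf'
  27  s[24:],s[10:]  2  'hf'
  28  s[10:],s[1:]  1  'h'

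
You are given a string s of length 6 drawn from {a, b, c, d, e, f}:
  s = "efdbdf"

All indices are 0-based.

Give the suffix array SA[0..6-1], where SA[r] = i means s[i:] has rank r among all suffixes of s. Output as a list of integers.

rank→(start, suffix):
  0 → (3, 'bdf')
  1 → (2, 'dbdf')
  2 → (4, 'df')
  3 → (0, 'efdbdf')
  4 → (5, 'f')
  5 → (1, 'fdbdf')

[3, 2, 4, 0, 5, 1]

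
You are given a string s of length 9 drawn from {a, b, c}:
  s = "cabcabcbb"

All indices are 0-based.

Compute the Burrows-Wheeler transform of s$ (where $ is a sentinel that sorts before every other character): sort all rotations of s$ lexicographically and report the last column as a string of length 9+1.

bccbcaa$bb

rank  rotation    last
    0  $cabcabcbb  b
    1  abcabcbb$c  c
    2  abcbb$cabc  c
    3  b$cabcabcb  b
    4  bb$cabcabc  c
    5  bcabcbb$ca  a
    6  bcbb$cabca  a
    7  cabcabcbb$  $
    8  cabcbb$cab  b
    9  cbb$cabcab  b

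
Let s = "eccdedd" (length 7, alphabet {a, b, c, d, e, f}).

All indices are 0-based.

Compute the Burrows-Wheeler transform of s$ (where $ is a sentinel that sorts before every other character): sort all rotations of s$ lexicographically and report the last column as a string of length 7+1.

rank  rotation  last
    0  $eccdedd  d
    1  ccdedd$e  e
    2  cdedd$ec  c
    3  d$eccded  d
    4  dd$eccde  e
    5  dedd$ecc  c
    6  eccdedd$  $
    7  edd$eccd  d

decdec$d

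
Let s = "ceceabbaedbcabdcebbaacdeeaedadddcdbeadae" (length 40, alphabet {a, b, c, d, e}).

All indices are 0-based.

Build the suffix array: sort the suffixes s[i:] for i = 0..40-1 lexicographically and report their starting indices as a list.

rank | idx | suffix
   0 |  19 | aacdeeaedadddcdbeadae
   1 |   4 | abbaedbcabdcebbaacdeeaedadddcdbeadae
   2 |  12 | abdcebbaacdeeaedadddcdbeadae
   3 |  20 | acdeeaedadddcdbeadae
   4 |  36 | adae
   5 |  28 | adddcdbeadae
   6 |  38 | ae
   7 |  25 | aedadddcdbeadae
   8 |   7 | aedbcabdcebbaacdeeaedadddcdbeadae
   9 |  18 | baacdeeaedadddcdbeadae
  10 |   6 | baedbcabdcebbaacdeeaedadddcdbeadae
  11 |  17 | bbaacdeeaedadddcdbeadae
  12 |   5 | bbaedbcabdcebbaacdeeaedadddcdbeadae
  13 |  10 | bcabdcebbaacdeeaedadddcdbeadae
  14 |  13 | bdcebbaacdeeaedadddcdbeadae
  15 |  34 | beadae
  16 |  11 | cabdcebbaacdeeaedadddcdbeadae
  17 |  32 | cdbeadae
  18 |  21 | cdeeaedadddcdbeadae
  19 |   2 | ceabbaedbcabdcebbaacdeeaedadddcdbeadae
  20 |  15 | cebbaacdeeaedadddcdbeadae
  21 |   0 | ceceabbaedbcabdcebbaacdeeaedadddcdbeadae
  22 |  27 | dadddcdbeadae
  23 |  37 | dae
  24 |   9 | dbcabdcebbaacdeeaedadddcdbeadae
  25 |  33 | dbeadae
  26 |  31 | dcdbeadae
  27 |  14 | dcebbaacdeeaedadddcdbeadae
  28 |  30 | ddcdbeadae
  29 |  29 | dddcdbeadae
  30 |  22 | deeaedadddcdbeadae
  31 |  39 | e
  32 |   3 | eabbaedbcabdcebbaacdeeaedadddcdbeadae
  33 |  35 | eadae
  34 |  24 | eaedadddcdbeadae
  35 |  16 | ebbaacdeeaedadddcdbeadae
  36 |   1 | eceabbaedbcabdcebbaacdeeaedadddcdbeadae
  37 |  26 | edadddcdbeadae
  38 |   8 | edbcabdcebbaacdeeaedadddcdbeadae
  39 |  23 | eeaedadddcdbeadae

[19, 4, 12, 20, 36, 28, 38, 25, 7, 18, 6, 17, 5, 10, 13, 34, 11, 32, 21, 2, 15, 0, 27, 37, 9, 33, 31, 14, 30, 29, 22, 39, 3, 35, 24, 16, 1, 26, 8, 23]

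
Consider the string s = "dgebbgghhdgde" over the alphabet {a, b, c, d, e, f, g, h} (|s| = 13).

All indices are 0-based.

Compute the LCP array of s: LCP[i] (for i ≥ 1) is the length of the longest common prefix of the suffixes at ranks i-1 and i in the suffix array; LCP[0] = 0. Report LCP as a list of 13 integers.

rank | idx | suffix
   0 |   3 | bbgghhdgde
   1 |   4 | bgghhdgde
   2 |  11 | de
   3 |   9 | dgde
   4 |   0 | dgebbgghhdgde
   5 |  12 | e
   6 |   2 | ebbgghhdgde
   7 |  10 | gde
   8 |   1 | gebbgghhdgde
   9 |   5 | gghhdgde
  10 |   6 | ghhdgde
  11 |   8 | hdgde
  12 |   7 | hhdgde

SA = [3, 4, 11, 9, 0, 12, 2, 10, 1, 5, 6, 8, 7]
rank  pair      lcp
   1  s[3:],s[4:]  1  'b'
   2  s[4:],s[11:]  0  ''
   3  s[11:],s[9:]  1  'd'
   4  s[9:],s[0:]  2  'dg'
   5  s[0:],s[12:]  0  ''
   6  s[12:],s[2:]  1  'e'
   7  s[2:],s[10:]  0  ''
   8  s[10:],s[1:]  1  'g'
   9  s[1:],s[5:]  1  'g'
  10  s[5:],s[6:]  1  'g'
  11  s[6:],s[8:]  0  ''
  12  s[8:],s[7:]  1  'h'

[0, 1, 0, 1, 2, 0, 1, 0, 1, 1, 1, 0, 1]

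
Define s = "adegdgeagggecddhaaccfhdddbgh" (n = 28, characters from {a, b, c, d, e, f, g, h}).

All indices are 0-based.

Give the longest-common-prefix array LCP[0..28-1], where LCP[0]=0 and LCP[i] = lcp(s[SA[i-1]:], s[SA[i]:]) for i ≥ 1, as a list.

rank | idx | suffix
   0 |  16 | aaccfhdddbgh
   1 |  17 | accfhdddbgh
   2 |   0 | adegdgeagggecddhaaccfhdddbgh
   3 |   7 | agggecddhaaccfhdddbgh
   4 |  25 | bgh
   5 |  18 | ccfhdddbgh
   6 |  12 | cddhaaccfhdddbgh
   7 |  19 | cfhdddbgh
   8 |  24 | dbgh
   9 |  23 | ddbgh
  10 |  22 | dddbgh
  11 |  13 | ddhaaccfhdddbgh
  12 |   1 | degdgeagggecddhaaccfhdddbgh
  13 |   4 | dgeagggecddhaaccfhdddbgh
  14 |  14 | dhaaccfhdddbgh
  15 |   6 | eagggecddhaaccfhdddbgh
  16 |  11 | ecddhaaccfhdddbgh
  17 |   2 | egdgeagggecddhaaccfhdddbgh
  18 |  20 | fhdddbgh
  19 |   3 | gdgeagggecddhaaccfhdddbgh
  20 |   5 | geagggecddhaaccfhdddbgh
  21 |  10 | gecddhaaccfhdddbgh
  22 |   9 | ggecddhaaccfhdddbgh
  23 |   8 | gggecddhaaccfhdddbgh
  24 |  26 | gh
  25 |  27 | h
  26 |  15 | haaccfhdddbgh
  27 |  21 | hdddbgh

SA = [16, 17, 0, 7, 25, 18, 12, 19, 24, 23, 22, 13, 1, 4, 14, 6, 11, 2, 20, 3, 5, 10, 9, 8, 26, 27, 15, 21]
[i] adj suffixes → lcp
  [1] 16/17 → 1 ('a')
  [2] 17/0 → 1 ('a')
  [3] 0/7 → 1 ('a')
  [4] 7/25 → 0 ('')
  [5] 25/18 → 0 ('')
  [6] 18/12 → 1 ('c')
  [7] 12/19 → 1 ('c')
  [8] 19/24 → 0 ('')
  [9] 24/23 → 1 ('d')
  [10] 23/22 → 2 ('dd')
  [11] 22/13 → 2 ('dd')
  [12] 13/1 → 1 ('d')
  [13] 1/4 → 1 ('d')
  [14] 4/14 → 1 ('d')
  [15] 14/6 → 0 ('')
  [16] 6/11 → 1 ('e')
  [17] 11/2 → 1 ('e')
  [18] 2/20 → 0 ('')
  [19] 20/3 → 0 ('')
  [20] 3/5 → 1 ('g')
  [21] 5/10 → 2 ('ge')
  [22] 10/9 → 1 ('g')
  [23] 9/8 → 2 ('gg')
  [24] 8/26 → 1 ('g')
  [25] 26/27 → 0 ('')
  [26] 27/15 → 1 ('h')
  [27] 15/21 → 1 ('h')

[0, 1, 1, 1, 0, 0, 1, 1, 0, 1, 2, 2, 1, 1, 1, 0, 1, 1, 0, 0, 1, 2, 1, 2, 1, 0, 1, 1]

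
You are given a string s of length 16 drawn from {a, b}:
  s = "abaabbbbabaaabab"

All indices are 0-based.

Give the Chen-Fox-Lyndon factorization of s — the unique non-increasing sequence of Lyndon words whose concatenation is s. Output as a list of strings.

emit factor 1: 'ab' (i=0, period=2)
emit factor 2: 'aabbbbab' (i=2, period=8)
emit factor 3: 'aaabab' (i=10, period=6)

["ab", "aabbbbab", "aaabab"]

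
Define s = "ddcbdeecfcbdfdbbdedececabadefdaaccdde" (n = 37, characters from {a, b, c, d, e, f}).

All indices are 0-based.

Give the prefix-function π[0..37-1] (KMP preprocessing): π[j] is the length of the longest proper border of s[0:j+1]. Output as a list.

π[0] = 0
j=1 s[j]='d': π[1]=1 (border 'd')
j=2 s[j]='c': k: 1→0; π[2]=0 (border '')
j=3 s[j]='b': π[3]=0 (border '')
j=4 s[j]='d': π[4]=1 (border 'd')
j=5 s[j]='e': k: 1→0; π[5]=0 (border '')
j=6 s[j]='e': π[6]=0 (border '')
j=7 s[j]='c': π[7]=0 (border '')
j=8 s[j]='f': π[8]=0 (border '')
j=9 s[j]='c': π[9]=0 (border '')
j=10 s[j]='b': π[10]=0 (border '')
j=11 s[j]='d': π[11]=1 (border 'd')
j=12 s[j]='f': k: 1→0; π[12]=0 (border '')
j=13 s[j]='d': π[13]=1 (border 'd')
j=14 s[j]='b': k: 1→0; π[14]=0 (border '')
j=15 s[j]='b': π[15]=0 (border '')
j=16 s[j]='d': π[16]=1 (border 'd')
j=17 s[j]='e': k: 1→0; π[17]=0 (border '')
j=18 s[j]='d': π[18]=1 (border 'd')
j=19 s[j]='e': k: 1→0; π[19]=0 (border '')
j=20 s[j]='c': π[20]=0 (border '')
j=21 s[j]='e': π[21]=0 (border '')
j=22 s[j]='c': π[22]=0 (border '')
j=23 s[j]='a': π[23]=0 (border '')
j=24 s[j]='b': π[24]=0 (border '')
j=25 s[j]='a': π[25]=0 (border '')
j=26 s[j]='d': π[26]=1 (border 'd')
j=27 s[j]='e': k: 1→0; π[27]=0 (border '')
j=28 s[j]='f': π[28]=0 (border '')
j=29 s[j]='d': π[29]=1 (border 'd')
j=30 s[j]='a': k: 1→0; π[30]=0 (border '')
j=31 s[j]='a': π[31]=0 (border '')
j=32 s[j]='c': π[32]=0 (border '')
j=33 s[j]='c': π[33]=0 (border '')
j=34 s[j]='d': π[34]=1 (border 'd')
j=35 s[j]='d': π[35]=2 (border 'dd')
j=36 s[j]='e': k: 2→1→0; π[36]=0 (border '')

[0, 1, 0, 0, 1, 0, 0, 0, 0, 0, 0, 1, 0, 1, 0, 0, 1, 0, 1, 0, 0, 0, 0, 0, 0, 0, 1, 0, 0, 1, 0, 0, 0, 0, 1, 2, 0]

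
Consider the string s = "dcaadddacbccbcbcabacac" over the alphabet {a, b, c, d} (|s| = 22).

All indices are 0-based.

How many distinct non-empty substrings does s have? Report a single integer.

224

sorted suffixes:
  #0 SA[0]=2  'aadddacbccbcbcabacac'
  #1 SA[1]=16  'abacac'
  #2 SA[2]=20  'ac'
  #3 SA[3]=18  'acac'
  #4 SA[4]=7  'acbccbcbcabacac'
  #5 SA[5]=3  'adddacbccbcbcabacac'
  #6 SA[6]=17  'bacac'
  #7 SA[7]=14  'bcabacac'
  #8 SA[8]=12  'bcbcabacac'
  #9 SA[9]=9  'bccbcbcabacac'
  #10 SA[10]=21  'c'
  #11 SA[11]=1  'caadddacbccbcbcabacac'
  #12 SA[12]=15  'cabacac'
  #13 SA[13]=19  'cac'
  #14 SA[14]=13  'cbcabacac'
  #15 SA[15]=11  'cbcbcabacac'
  #16 SA[16]=8  'cbccbcbcabacac'
  #17 SA[17]=10  'ccbcbcabacac'
  #18 SA[18]=6  'dacbccbcbcabacac'
  #19 SA[19]=0  'dcaadddacbccbcbcabacac'
  #20 SA[20]=5  'ddacbccbcbcabacac'
  #21 SA[21]=4  'dddacbccbcbcabacac'

SA = [2, 16, 20, 18, 7, 3, 17, 14, 12, 9, 21, 1, 15, 19, 13, 11, 8, 10, 6, 0, 5, 4]
[i] adj suffixes → lcp
  [1] 2/16 → 1 ('a')
  [2] 16/20 → 1 ('a')
  [3] 20/18 → 2 ('ac')
  [4] 18/7 → 2 ('ac')
  [5] 7/3 → 1 ('a')
  [6] 3/17 → 0 ('')
  [7] 17/14 → 1 ('b')
  [8] 14/12 → 2 ('bc')
  [9] 12/9 → 2 ('bc')
  [10] 9/21 → 0 ('')
  [11] 21/1 → 1 ('c')
  [12] 1/15 → 2 ('ca')
  [13] 15/19 → 2 ('ca')
  [14] 19/13 → 1 ('c')
  [15] 13/11 → 3 ('cbc')
  [16] 11/8 → 3 ('cbc')
  [17] 8/10 → 1 ('c')
  [18] 10/6 → 0 ('')
  [19] 6/0 → 1 ('d')
  [20] 0/5 → 1 ('d')
  [21] 5/4 → 2 ('dd')

n(n+1)/2 = 22·23/2 = 253
Σ LCP = 0 + 1 + 1 + 2 + 2 + 1 + 0 + 1 + 2 + 2 + 0 + 1 + 2 + 2 + 1 + 3 + 3 + 1 + 0 + 1 + 1 + 2 = 29
distinct = 253 − 29 = 224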